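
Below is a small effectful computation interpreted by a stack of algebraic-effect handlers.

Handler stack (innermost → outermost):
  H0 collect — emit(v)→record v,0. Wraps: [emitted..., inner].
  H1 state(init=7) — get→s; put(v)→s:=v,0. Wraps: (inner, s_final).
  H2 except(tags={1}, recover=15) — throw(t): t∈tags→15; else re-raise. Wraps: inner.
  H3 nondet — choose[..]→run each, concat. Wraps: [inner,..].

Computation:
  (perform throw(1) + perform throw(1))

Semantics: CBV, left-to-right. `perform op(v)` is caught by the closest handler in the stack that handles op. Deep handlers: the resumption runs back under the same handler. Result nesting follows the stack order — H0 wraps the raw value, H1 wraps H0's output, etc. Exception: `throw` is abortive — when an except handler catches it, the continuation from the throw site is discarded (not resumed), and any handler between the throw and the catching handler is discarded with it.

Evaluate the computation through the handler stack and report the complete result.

Step-by-step:
throw(1) @ H2 caught ⇒ 15
H3 returns [15]
= [15]

Answer: [15]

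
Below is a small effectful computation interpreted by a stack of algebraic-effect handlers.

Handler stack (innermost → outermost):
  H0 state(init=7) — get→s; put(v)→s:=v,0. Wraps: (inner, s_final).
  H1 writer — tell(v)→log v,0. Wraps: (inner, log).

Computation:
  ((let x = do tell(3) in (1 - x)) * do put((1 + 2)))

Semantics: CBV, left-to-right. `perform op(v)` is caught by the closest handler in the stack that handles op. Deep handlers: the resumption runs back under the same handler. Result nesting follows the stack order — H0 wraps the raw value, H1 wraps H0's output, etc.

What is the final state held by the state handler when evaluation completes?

Answer: 3

Step-by-step:
tell(3) @ H1 ⇒ log+=3
put(3) @ H0 ⇒ s:=3
H0 returns (0, 3)
H1 returns ((0, 3), (3))
= ((0, 3), (3))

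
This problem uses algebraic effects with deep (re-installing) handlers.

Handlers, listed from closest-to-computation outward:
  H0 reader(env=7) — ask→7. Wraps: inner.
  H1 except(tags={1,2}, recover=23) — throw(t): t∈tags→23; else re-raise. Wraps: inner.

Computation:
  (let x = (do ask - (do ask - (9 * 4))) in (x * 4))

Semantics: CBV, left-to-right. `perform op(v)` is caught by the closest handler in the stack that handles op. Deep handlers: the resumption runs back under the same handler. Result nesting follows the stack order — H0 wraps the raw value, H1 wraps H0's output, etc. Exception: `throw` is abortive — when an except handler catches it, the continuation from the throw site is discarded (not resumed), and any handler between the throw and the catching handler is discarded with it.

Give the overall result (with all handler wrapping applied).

Answer: 144

Working:
ask @ H0 ⇒ 7
ask @ H0 ⇒ 7
H0 returns 144
H1 returns 144
= 144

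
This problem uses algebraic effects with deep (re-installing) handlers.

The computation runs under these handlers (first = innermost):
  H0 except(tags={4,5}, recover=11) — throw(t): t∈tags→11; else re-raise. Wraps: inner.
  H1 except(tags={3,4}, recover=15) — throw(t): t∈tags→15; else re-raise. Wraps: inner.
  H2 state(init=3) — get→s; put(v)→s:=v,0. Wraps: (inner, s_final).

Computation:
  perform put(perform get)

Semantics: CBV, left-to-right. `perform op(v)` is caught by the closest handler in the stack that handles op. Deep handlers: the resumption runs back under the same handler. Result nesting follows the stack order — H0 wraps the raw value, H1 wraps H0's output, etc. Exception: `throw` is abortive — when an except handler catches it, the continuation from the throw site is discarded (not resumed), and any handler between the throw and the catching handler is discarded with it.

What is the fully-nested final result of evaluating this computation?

Working:
get @ H2 ⇒ 3
put(3) @ H2 ⇒ s:=3
H0 returns 0
H1 returns 0
H2 returns (0, 3)
= (0, 3)

Answer: (0, 3)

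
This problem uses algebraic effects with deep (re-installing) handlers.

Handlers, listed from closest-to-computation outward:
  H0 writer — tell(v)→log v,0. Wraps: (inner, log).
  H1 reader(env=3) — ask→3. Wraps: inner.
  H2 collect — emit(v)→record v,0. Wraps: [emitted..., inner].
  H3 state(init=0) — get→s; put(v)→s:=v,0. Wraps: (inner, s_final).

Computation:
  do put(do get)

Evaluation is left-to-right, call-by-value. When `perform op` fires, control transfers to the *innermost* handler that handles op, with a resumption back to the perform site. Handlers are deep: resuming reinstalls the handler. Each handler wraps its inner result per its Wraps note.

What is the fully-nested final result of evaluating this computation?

Working:
get @ H3 ⇒ 0
put(0) @ H3 ⇒ s:=0
H0 returns (0, ())
H1 returns (0, ())
H2 returns [(0, ())]
H3 returns ([(0, ())], 0)
= ([(0, ())], 0)

Answer: ([(0, ())], 0)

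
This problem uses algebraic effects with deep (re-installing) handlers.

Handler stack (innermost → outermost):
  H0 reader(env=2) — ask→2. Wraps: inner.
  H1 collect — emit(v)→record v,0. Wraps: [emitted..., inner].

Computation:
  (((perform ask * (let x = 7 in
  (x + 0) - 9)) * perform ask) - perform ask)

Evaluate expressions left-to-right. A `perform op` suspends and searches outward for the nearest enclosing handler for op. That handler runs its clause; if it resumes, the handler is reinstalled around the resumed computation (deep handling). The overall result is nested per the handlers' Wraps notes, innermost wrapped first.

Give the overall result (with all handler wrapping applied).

Evaluation trace:
ask @ H0 ⇒ 2
ask @ H0 ⇒ 2
ask @ H0 ⇒ 2
H0 returns -10
H1 returns [-10]
= [-10]

Answer: [-10]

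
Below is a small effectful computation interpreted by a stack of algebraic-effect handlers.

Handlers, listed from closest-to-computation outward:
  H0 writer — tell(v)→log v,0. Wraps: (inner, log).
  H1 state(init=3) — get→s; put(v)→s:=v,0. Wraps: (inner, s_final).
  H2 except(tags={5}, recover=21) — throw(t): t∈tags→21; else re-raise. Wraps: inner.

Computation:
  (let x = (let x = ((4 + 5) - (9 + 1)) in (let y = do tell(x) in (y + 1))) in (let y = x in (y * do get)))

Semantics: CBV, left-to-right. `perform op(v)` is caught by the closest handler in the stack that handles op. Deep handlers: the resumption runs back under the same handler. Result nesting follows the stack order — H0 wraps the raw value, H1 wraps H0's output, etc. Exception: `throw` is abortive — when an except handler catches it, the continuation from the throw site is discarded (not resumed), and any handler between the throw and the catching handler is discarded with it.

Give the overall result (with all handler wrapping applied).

Step-by-step:
tell(-1) @ H0 ⇒ log+=-1
get @ H1 ⇒ 3
H0 returns (3, (-1))
H1 returns ((3, (-1)), 3)
H2 returns ((3, (-1)), 3)
= ((3, (-1)), 3)

Answer: ((3, (-1)), 3)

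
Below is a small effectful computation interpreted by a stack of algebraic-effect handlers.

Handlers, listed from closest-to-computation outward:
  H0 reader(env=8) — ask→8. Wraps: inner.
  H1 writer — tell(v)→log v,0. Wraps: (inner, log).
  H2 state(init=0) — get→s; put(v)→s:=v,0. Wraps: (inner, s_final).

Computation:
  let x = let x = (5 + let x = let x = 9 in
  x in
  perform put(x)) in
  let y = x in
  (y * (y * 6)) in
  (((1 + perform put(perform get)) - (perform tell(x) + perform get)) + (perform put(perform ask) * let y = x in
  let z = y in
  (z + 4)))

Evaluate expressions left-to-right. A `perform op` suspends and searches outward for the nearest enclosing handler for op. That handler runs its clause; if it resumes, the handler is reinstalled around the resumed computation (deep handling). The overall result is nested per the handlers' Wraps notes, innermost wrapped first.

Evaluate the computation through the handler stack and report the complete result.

Working:
put(9) @ H2 ⇒ s:=9
get @ H2 ⇒ 9
put(9) @ H2 ⇒ s:=9
tell(150) @ H1 ⇒ log+=150
get @ H2 ⇒ 9
ask @ H0 ⇒ 8
put(8) @ H2 ⇒ s:=8
H0 returns -8
H1 returns (-8, (150))
H2 returns ((-8, (150)), 8)
= ((-8, (150)), 8)

Answer: ((-8, (150)), 8)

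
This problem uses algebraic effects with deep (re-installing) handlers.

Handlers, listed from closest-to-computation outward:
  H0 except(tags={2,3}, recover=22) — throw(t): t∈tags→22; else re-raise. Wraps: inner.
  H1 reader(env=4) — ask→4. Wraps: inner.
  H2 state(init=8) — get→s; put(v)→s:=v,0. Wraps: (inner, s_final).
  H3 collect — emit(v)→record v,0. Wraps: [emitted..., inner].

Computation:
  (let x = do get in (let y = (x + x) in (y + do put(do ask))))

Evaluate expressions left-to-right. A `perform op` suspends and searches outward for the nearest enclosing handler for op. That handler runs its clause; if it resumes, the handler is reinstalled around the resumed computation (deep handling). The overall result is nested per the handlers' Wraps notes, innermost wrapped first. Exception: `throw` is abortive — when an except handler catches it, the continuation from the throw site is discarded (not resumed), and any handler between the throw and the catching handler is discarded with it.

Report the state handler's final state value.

Answer: 4

Evaluation trace:
get @ H2 ⇒ 8
ask @ H1 ⇒ 4
put(4) @ H2 ⇒ s:=4
H0 returns 16
H1 returns 16
H2 returns (16, 4)
H3 returns [(16, 4)]
= [(16, 4)]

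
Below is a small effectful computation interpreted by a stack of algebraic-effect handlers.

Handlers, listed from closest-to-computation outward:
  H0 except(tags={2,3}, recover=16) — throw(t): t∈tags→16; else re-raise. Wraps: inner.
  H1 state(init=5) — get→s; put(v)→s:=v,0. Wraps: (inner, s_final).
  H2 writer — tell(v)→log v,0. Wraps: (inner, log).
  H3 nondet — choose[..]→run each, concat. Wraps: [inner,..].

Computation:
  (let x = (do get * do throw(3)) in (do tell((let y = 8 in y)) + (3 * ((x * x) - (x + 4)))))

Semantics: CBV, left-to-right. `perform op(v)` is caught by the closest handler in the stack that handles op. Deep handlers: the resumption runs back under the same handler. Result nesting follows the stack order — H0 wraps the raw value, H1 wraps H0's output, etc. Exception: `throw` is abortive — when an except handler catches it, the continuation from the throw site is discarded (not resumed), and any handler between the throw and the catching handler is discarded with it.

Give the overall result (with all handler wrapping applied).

Answer: [((16, 5), ())]

Working:
get @ H1 ⇒ 5
throw(3) @ H0 caught ⇒ 16
H1 returns (16, 5)
H2 returns ((16, 5), ())
H3 returns [((16, 5), ())]
= [((16, 5), ())]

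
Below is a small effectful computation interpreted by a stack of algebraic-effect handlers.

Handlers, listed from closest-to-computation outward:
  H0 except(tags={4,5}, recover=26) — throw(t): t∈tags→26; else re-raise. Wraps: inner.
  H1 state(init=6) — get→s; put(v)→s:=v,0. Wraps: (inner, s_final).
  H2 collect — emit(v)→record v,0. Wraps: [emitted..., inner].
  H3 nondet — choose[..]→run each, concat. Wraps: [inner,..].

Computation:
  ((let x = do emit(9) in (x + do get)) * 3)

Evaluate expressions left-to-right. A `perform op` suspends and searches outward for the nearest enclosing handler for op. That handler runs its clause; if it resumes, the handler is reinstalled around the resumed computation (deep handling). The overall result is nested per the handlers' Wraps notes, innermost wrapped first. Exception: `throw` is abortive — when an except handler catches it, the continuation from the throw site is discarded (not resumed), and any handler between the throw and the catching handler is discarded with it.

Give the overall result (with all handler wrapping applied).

Answer: [[9, (18, 6)]]

Step-by-step:
emit(9) @ H2 ⇒ out+=9
get @ H1 ⇒ 6
H0 returns 18
H1 returns (18, 6)
H2 returns [9, (18, 6)]
H3 returns [[9, (18, 6)]]
= [[9, (18, 6)]]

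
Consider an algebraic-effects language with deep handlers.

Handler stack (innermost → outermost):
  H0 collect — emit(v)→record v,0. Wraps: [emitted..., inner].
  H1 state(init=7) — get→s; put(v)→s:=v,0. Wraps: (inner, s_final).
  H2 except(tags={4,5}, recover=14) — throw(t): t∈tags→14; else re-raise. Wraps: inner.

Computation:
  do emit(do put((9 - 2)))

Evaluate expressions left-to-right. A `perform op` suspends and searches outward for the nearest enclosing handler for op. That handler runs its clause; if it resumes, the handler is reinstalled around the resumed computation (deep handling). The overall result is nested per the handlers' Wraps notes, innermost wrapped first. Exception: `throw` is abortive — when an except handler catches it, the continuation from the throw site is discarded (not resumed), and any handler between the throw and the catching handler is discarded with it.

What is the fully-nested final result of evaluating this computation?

Evaluation trace:
put(7) @ H1 ⇒ s:=7
emit(0) @ H0 ⇒ out+=0
H0 returns [0, 0]
H1 returns ([0, 0], 7)
H2 returns ([0, 0], 7)
= ([0, 0], 7)

Answer: ([0, 0], 7)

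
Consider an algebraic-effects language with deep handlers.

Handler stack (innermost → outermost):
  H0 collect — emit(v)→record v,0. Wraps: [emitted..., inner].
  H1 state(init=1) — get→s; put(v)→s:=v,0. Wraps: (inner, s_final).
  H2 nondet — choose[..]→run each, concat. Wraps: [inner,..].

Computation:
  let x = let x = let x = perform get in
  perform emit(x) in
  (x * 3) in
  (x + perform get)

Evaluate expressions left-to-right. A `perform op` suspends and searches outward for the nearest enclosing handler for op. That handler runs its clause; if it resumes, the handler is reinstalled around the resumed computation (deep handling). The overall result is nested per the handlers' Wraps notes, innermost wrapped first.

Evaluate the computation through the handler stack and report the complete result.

Answer: [([1, 1], 1)]

Step-by-step:
get @ H1 ⇒ 1
emit(1) @ H0 ⇒ out+=1
get @ H1 ⇒ 1
H0 returns [1, 1]
H1 returns ([1, 1], 1)
H2 returns [([1, 1], 1)]
= [([1, 1], 1)]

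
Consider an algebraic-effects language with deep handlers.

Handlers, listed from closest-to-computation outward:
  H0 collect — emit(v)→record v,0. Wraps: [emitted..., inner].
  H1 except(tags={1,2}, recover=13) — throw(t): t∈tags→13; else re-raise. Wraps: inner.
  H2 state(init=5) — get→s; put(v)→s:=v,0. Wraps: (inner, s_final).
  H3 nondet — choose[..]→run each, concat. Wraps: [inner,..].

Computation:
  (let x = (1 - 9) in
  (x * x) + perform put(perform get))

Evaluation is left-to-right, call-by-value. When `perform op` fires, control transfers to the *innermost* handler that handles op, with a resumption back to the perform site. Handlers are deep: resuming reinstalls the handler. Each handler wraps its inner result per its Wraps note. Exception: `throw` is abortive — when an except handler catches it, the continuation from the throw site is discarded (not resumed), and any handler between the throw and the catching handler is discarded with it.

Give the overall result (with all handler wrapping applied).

Step-by-step:
get @ H2 ⇒ 5
put(5) @ H2 ⇒ s:=5
H0 returns [64]
H1 returns [64]
H2 returns ([64], 5)
H3 returns [([64], 5)]
= [([64], 5)]

Answer: [([64], 5)]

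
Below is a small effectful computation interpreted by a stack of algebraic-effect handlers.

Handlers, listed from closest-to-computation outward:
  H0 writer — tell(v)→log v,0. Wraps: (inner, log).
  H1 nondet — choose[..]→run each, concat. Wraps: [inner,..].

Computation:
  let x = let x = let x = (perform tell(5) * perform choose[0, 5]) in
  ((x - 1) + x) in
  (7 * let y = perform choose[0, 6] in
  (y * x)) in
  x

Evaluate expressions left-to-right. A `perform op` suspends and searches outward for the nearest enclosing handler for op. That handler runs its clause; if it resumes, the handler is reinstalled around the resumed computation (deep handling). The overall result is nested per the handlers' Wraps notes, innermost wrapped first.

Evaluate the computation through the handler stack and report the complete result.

Evaluation trace:
tell(5) @ H0 ⇒ log+=5
choose[0, 5] @ H1
  branch[0] choose=0:
    choose[0, 6] @ H1
      branch[0] choose=0:
        H0 returns (0, (5))
        H1 returns [(0, (5))]
      branch[1] choose=6:
        H0 returns (-42, (5))
        H1 returns [(-42, (5))]
  branch[1] choose=5:
    choose[0, 6] @ H1
      branch[0] choose=0:
        H0 returns (0, (5))
        H1 returns [(0, (5))]
      branch[1] choose=6:
        H0 returns (-42, (5))
        H1 returns [(-42, (5))]
= [(0, (5)), (-42, (5)), (0, (5)), (-42, (5))]

Answer: [(0, (5)), (-42, (5)), (0, (5)), (-42, (5))]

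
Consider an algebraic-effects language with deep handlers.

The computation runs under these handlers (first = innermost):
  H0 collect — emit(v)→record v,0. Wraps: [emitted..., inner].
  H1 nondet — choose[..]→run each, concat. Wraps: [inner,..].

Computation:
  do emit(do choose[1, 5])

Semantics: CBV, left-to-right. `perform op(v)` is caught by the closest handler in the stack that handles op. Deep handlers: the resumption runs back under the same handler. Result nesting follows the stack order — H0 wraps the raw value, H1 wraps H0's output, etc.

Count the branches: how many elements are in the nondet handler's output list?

Answer: 2

Step-by-step:
choose[1, 5] @ H1
  branch[0] choose=1:
    emit(1) @ H0 ⇒ out+=1
    H0 returns [1, 0]
    H1 returns [[1, 0]]
  branch[1] choose=5:
    emit(5) @ H0 ⇒ out+=5
    H0 returns [5, 0]
    H1 returns [[5, 0]]
= [[1, 0], [5, 0]]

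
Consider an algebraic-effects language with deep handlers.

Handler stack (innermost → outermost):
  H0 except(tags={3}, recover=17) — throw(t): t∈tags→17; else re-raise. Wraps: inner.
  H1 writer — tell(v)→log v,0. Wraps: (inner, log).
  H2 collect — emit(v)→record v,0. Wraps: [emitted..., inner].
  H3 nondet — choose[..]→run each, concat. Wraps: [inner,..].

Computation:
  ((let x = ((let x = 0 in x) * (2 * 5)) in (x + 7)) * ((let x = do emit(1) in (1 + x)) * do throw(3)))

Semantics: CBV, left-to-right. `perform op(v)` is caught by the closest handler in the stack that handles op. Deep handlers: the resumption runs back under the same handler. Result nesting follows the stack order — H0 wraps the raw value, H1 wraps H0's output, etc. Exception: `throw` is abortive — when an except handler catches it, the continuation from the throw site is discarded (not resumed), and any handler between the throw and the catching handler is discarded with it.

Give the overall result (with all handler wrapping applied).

Evaluation trace:
emit(1) @ H2 ⇒ out+=1
throw(3) @ H0 caught ⇒ 17
H1 returns (17, ())
H2 returns [1, (17, ())]
H3 returns [[1, (17, ())]]
= [[1, (17, ())]]

Answer: [[1, (17, ())]]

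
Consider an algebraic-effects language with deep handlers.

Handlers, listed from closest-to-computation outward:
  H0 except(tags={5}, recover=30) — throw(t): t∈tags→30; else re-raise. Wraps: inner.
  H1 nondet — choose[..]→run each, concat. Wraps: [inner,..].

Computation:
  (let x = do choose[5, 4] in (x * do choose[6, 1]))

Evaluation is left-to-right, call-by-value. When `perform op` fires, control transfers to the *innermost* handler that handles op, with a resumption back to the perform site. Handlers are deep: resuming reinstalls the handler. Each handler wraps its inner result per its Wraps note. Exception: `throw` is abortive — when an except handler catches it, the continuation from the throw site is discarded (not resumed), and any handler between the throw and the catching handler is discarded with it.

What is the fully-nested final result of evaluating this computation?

Working:
choose[5, 4] @ H1
  branch[0] choose=5:
    choose[6, 1] @ H1
      branch[0] choose=6:
        H0 returns 30
        H1 returns [30]
      branch[1] choose=1:
        H0 returns 5
        H1 returns [5]
  branch[1] choose=4:
    choose[6, 1] @ H1
      branch[0] choose=6:
        H0 returns 24
        H1 returns [24]
      branch[1] choose=1:
        H0 returns 4
        H1 returns [4]
= [30, 5, 24, 4]

Answer: [30, 5, 24, 4]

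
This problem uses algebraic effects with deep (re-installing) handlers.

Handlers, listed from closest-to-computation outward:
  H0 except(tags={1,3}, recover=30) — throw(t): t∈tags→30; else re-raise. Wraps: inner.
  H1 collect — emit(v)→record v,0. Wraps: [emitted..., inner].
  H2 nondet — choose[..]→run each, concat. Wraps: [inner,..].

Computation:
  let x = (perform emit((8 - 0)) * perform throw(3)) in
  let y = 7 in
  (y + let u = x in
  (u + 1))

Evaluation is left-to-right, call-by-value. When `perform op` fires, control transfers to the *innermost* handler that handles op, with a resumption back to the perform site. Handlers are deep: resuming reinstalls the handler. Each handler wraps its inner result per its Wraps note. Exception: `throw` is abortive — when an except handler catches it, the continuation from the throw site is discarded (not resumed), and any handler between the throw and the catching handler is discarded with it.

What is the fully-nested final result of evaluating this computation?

Working:
emit(8) @ H1 ⇒ out+=8
throw(3) @ H0 caught ⇒ 30
H1 returns [8, 30]
H2 returns [[8, 30]]
= [[8, 30]]

Answer: [[8, 30]]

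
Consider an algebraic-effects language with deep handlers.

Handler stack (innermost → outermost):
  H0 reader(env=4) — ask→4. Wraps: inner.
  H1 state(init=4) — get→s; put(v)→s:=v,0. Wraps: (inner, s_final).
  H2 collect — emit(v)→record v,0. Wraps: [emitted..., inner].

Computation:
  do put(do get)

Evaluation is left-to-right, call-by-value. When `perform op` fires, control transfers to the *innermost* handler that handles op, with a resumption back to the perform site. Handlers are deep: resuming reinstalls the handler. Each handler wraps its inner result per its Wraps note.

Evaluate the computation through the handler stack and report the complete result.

Step-by-step:
get @ H1 ⇒ 4
put(4) @ H1 ⇒ s:=4
H0 returns 0
H1 returns (0, 4)
H2 returns [(0, 4)]
= [(0, 4)]

Answer: [(0, 4)]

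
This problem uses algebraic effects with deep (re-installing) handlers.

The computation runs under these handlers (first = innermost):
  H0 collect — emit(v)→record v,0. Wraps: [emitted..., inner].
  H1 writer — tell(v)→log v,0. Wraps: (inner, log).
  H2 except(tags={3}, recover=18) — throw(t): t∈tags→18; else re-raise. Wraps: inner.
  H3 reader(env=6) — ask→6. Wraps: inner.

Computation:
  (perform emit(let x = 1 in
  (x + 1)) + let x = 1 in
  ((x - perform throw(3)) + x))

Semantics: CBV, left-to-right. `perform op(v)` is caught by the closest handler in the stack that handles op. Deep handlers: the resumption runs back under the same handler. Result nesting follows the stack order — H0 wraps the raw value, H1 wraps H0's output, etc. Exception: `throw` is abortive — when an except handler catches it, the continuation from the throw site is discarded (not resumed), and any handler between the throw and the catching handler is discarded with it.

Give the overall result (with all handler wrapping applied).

Step-by-step:
emit(2) @ H0 ⇒ out+=2
throw(3) @ H2 caught ⇒ 18
H3 returns 18
= 18

Answer: 18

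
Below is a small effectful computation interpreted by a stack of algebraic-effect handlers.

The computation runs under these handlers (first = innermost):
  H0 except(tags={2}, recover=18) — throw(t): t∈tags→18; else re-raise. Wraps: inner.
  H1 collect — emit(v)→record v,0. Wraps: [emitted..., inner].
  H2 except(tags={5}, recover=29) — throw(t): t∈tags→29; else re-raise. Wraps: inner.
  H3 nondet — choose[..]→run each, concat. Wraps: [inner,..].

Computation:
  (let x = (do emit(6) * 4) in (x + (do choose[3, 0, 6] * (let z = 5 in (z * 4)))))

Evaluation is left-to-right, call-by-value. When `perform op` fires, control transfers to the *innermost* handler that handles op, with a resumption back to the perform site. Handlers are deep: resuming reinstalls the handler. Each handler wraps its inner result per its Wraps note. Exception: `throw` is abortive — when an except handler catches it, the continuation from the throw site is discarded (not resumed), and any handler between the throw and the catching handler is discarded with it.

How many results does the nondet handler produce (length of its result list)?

Evaluation trace:
emit(6) @ H1 ⇒ out+=6
choose[3, 0, 6] @ H3
  branch[0] choose=3:
    H0 returns 60
    H1 returns [6, 60]
    H2 returns [6, 60]
    H3 returns [[6, 60]]
  branch[1] choose=0:
    H0 returns 0
    H1 returns [6, 0]
    H2 returns [6, 0]
    H3 returns [[6, 0]]
  branch[2] choose=6:
    H0 returns 120
    H1 returns [6, 120]
    H2 returns [6, 120]
    H3 returns [[6, 120]]
= [[6, 60], [6, 0], [6, 120]]

Answer: 3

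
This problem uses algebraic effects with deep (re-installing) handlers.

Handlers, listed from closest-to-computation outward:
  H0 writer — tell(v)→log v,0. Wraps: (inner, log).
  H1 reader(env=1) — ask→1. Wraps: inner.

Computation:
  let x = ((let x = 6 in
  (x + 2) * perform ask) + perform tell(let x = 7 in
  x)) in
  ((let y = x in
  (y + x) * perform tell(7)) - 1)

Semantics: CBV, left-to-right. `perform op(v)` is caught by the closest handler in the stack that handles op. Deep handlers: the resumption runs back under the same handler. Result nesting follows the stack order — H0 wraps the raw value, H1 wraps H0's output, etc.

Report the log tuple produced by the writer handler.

Answer: (7, 7)

Working:
ask @ H1 ⇒ 1
tell(7) @ H0 ⇒ log+=7
tell(7) @ H0 ⇒ log+=7
H0 returns (-1, (7, 7))
H1 returns (-1, (7, 7))
= (-1, (7, 7))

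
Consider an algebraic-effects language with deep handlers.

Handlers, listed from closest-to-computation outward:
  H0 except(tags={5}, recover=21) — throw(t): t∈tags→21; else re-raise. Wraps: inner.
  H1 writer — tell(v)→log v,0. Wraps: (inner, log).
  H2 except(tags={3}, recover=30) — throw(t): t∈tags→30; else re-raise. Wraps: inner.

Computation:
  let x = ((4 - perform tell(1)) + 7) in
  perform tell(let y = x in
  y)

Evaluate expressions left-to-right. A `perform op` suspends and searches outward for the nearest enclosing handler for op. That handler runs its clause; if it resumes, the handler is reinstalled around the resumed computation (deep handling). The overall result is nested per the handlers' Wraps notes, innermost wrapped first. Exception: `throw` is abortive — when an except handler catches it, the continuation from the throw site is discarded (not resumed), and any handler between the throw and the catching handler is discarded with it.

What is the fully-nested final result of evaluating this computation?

Evaluation trace:
tell(1) @ H1 ⇒ log+=1
tell(11) @ H1 ⇒ log+=11
H0 returns 0
H1 returns (0, (1, 11))
H2 returns (0, (1, 11))
= (0, (1, 11))

Answer: (0, (1, 11))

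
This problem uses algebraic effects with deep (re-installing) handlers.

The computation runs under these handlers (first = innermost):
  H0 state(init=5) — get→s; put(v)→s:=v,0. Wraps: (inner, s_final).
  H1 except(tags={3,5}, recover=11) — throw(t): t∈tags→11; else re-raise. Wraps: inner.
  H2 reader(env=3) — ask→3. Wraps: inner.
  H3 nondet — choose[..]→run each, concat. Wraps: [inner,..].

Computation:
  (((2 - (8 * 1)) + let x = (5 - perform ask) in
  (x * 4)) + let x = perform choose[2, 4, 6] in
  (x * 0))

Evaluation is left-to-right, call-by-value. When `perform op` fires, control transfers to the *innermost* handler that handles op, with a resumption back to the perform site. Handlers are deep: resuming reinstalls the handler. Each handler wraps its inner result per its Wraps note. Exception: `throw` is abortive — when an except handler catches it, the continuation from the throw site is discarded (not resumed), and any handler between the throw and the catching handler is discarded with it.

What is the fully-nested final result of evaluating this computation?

Working:
ask @ H2 ⇒ 3
choose[2, 4, 6] @ H3
  branch[0] choose=2:
    H0 returns (2, 5)
    H1 returns (2, 5)
    H2 returns (2, 5)
    H3 returns [(2, 5)]
  branch[1] choose=4:
    H0 returns (2, 5)
    H1 returns (2, 5)
    H2 returns (2, 5)
    H3 returns [(2, 5)]
  branch[2] choose=6:
    H0 returns (2, 5)
    H1 returns (2, 5)
    H2 returns (2, 5)
    H3 returns [(2, 5)]
= [(2, 5), (2, 5), (2, 5)]

Answer: [(2, 5), (2, 5), (2, 5)]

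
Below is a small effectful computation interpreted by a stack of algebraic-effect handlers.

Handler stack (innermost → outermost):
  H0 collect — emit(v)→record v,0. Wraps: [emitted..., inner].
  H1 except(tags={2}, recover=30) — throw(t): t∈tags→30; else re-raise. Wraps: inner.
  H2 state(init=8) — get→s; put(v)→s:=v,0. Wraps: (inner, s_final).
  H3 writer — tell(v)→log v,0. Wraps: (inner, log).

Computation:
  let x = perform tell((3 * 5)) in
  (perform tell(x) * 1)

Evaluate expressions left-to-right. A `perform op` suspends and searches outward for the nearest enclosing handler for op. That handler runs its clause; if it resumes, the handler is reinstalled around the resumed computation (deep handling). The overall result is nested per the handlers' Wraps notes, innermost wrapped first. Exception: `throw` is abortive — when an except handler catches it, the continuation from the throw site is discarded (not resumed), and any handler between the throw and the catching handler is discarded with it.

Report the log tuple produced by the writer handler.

Working:
tell(15) @ H3 ⇒ log+=15
tell(0) @ H3 ⇒ log+=0
H0 returns [0]
H1 returns [0]
H2 returns ([0], 8)
H3 returns (([0], 8), (15, 0))
= (([0], 8), (15, 0))

Answer: (15, 0)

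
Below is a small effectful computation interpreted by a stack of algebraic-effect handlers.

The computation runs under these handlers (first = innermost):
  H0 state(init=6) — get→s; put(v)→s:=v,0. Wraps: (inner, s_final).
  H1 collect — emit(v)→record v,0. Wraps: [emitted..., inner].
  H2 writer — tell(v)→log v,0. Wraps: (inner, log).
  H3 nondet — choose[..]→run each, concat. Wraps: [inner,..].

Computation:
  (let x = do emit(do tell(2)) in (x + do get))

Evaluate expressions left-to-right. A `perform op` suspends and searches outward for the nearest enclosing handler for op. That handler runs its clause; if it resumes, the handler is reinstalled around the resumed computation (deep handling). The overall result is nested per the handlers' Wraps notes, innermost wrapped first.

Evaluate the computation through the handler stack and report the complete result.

Answer: [([0, (6, 6)], (2))]

Step-by-step:
tell(2) @ H2 ⇒ log+=2
emit(0) @ H1 ⇒ out+=0
get @ H0 ⇒ 6
H0 returns (6, 6)
H1 returns [0, (6, 6)]
H2 returns ([0, (6, 6)], (2))
H3 returns [([0, (6, 6)], (2))]
= [([0, (6, 6)], (2))]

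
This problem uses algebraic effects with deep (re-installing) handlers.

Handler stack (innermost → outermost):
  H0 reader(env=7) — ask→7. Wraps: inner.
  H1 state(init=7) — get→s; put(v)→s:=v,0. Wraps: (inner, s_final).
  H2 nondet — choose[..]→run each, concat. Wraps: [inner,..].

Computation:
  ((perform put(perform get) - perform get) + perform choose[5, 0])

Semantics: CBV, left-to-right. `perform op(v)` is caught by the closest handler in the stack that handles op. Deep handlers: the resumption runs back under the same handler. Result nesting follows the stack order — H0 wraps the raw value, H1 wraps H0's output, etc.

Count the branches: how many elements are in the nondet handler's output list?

Step-by-step:
get @ H1 ⇒ 7
put(7) @ H1 ⇒ s:=7
get @ H1 ⇒ 7
choose[5, 0] @ H2
  branch[0] choose=5:
    H0 returns -2
    H1 returns (-2, 7)
    H2 returns [(-2, 7)]
  branch[1] choose=0:
    H0 returns -7
    H1 returns (-7, 7)
    H2 returns [(-7, 7)]
= [(-2, 7), (-7, 7)]

Answer: 2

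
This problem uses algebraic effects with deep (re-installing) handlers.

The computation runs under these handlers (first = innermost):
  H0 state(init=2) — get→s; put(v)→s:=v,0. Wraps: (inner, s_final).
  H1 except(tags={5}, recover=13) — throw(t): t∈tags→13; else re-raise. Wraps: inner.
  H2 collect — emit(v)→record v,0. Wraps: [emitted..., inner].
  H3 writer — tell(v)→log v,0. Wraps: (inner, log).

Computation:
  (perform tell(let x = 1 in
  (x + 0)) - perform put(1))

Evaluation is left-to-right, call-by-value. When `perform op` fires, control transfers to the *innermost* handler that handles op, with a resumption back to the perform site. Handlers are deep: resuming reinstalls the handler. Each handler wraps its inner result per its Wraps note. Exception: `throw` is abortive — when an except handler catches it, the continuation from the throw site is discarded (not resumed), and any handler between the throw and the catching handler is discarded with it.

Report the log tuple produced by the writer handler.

Step-by-step:
tell(1) @ H3 ⇒ log+=1
put(1) @ H0 ⇒ s:=1
H0 returns (0, 1)
H1 returns (0, 1)
H2 returns [(0, 1)]
H3 returns ([(0, 1)], (1))
= ([(0, 1)], (1))

Answer: (1)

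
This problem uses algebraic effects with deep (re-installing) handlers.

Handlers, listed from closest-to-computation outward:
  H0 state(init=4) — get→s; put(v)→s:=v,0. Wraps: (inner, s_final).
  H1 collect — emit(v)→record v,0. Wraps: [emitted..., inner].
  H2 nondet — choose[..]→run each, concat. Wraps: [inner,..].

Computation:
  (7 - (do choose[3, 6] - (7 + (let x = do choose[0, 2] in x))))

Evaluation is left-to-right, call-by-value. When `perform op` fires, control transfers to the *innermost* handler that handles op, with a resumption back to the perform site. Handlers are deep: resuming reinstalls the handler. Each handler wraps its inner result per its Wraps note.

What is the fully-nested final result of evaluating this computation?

Answer: [[(11, 4)], [(13, 4)], [(8, 4)], [(10, 4)]]

Evaluation trace:
choose[3, 6] @ H2
  branch[0] choose=3:
    choose[0, 2] @ H2
      branch[0] choose=0:
        H0 returns (11, 4)
        H1 returns [(11, 4)]
        H2 returns [[(11, 4)]]
      branch[1] choose=2:
        H0 returns (13, 4)
        H1 returns [(13, 4)]
        H2 returns [[(13, 4)]]
  branch[1] choose=6:
    choose[0, 2] @ H2
      branch[0] choose=0:
        H0 returns (8, 4)
        H1 returns [(8, 4)]
        H2 returns [[(8, 4)]]
      branch[1] choose=2:
        H0 returns (10, 4)
        H1 returns [(10, 4)]
        H2 returns [[(10, 4)]]
= [[(11, 4)], [(13, 4)], [(8, 4)], [(10, 4)]]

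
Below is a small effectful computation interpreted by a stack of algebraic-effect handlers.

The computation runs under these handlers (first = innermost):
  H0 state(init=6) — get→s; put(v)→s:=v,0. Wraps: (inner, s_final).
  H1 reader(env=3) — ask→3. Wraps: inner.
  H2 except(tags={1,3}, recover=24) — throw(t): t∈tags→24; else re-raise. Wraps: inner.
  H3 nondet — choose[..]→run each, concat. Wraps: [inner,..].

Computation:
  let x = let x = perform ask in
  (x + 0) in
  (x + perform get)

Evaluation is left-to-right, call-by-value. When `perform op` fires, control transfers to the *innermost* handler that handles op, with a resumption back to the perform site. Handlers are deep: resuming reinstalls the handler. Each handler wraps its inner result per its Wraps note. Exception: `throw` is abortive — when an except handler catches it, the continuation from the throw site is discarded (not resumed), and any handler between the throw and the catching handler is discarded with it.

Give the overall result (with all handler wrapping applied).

Answer: [(9, 6)]

Evaluation trace:
ask @ H1 ⇒ 3
get @ H0 ⇒ 6
H0 returns (9, 6)
H1 returns (9, 6)
H2 returns (9, 6)
H3 returns [(9, 6)]
= [(9, 6)]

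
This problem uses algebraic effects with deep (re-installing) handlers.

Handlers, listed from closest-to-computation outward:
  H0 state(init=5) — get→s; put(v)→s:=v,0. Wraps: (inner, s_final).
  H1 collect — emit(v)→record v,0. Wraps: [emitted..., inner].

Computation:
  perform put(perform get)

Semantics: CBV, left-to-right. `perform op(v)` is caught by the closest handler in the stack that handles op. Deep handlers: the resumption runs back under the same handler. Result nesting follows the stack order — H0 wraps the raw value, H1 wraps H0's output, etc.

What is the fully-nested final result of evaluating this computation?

Answer: [(0, 5)]

Working:
get @ H0 ⇒ 5
put(5) @ H0 ⇒ s:=5
H0 returns (0, 5)
H1 returns [(0, 5)]
= [(0, 5)]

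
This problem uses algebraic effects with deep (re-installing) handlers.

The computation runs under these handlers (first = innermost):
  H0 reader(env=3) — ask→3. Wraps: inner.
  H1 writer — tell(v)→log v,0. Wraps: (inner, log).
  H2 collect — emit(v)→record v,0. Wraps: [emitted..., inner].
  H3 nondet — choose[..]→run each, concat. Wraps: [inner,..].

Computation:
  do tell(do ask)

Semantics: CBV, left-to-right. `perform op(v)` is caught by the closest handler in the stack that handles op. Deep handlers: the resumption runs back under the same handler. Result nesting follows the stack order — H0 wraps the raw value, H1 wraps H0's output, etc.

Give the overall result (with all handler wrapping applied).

Answer: [[(0, (3))]]

Evaluation trace:
ask @ H0 ⇒ 3
tell(3) @ H1 ⇒ log+=3
H0 returns 0
H1 returns (0, (3))
H2 returns [(0, (3))]
H3 returns [[(0, (3))]]
= [[(0, (3))]]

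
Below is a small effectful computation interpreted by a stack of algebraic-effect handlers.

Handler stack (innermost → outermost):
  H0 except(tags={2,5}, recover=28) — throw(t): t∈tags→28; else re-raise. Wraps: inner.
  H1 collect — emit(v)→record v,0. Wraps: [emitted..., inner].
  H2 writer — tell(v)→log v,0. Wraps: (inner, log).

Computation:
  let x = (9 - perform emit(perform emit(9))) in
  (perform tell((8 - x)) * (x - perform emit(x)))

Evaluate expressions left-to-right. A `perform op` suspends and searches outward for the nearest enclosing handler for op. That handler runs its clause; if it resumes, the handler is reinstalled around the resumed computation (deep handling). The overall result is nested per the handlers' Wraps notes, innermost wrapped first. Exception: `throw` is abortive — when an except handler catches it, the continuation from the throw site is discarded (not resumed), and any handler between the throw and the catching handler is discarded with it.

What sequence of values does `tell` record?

Evaluation trace:
emit(9) @ H1 ⇒ out+=9
emit(0) @ H1 ⇒ out+=0
tell(-1) @ H2 ⇒ log+=-1
emit(9) @ H1 ⇒ out+=9
H0 returns 0
H1 returns [9, 0, 9, 0]
H2 returns ([9, 0, 9, 0], (-1))
= ([9, 0, 9, 0], (-1))

Answer: (-1)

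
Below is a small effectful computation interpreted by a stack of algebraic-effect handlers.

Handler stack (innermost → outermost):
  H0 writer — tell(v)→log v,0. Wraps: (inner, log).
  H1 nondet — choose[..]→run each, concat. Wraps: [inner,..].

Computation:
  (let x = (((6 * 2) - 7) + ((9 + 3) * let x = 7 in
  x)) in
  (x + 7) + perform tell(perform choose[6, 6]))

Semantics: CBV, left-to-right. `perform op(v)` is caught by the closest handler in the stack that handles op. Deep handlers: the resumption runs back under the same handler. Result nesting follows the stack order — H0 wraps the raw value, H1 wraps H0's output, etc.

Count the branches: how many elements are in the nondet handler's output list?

Working:
choose[6, 6] @ H1
  branch[0] choose=6:
    tell(6) @ H0 ⇒ log+=6
    H0 returns (96, (6))
    H1 returns [(96, (6))]
  branch[1] choose=6:
    tell(6) @ H0 ⇒ log+=6
    H0 returns (96, (6))
    H1 returns [(96, (6))]
= [(96, (6)), (96, (6))]

Answer: 2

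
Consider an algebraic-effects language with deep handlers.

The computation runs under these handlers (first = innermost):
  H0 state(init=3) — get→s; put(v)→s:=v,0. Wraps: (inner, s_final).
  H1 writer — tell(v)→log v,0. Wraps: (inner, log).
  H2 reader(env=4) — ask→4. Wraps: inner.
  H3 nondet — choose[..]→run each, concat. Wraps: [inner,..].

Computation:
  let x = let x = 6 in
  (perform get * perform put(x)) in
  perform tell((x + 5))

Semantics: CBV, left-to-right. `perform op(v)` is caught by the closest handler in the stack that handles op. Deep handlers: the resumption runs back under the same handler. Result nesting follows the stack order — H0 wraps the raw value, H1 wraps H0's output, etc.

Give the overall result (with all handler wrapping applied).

Answer: [((0, 6), (5))]

Step-by-step:
get @ H0 ⇒ 3
put(6) @ H0 ⇒ s:=6
tell(5) @ H1 ⇒ log+=5
H0 returns (0, 6)
H1 returns ((0, 6), (5))
H2 returns ((0, 6), (5))
H3 returns [((0, 6), (5))]
= [((0, 6), (5))]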